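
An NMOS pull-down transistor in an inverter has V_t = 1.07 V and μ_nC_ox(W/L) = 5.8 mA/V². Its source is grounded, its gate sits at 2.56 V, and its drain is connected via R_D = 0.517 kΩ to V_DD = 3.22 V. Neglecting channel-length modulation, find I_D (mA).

I_D = 4.80 mA

V_GS = V_G = 2.56 V, so V_ov = 2.56 − 1.07 = 1.49 V.
Assume saturation: I_D = ½ k_n V_ov² = 0.5 × 5.8 × 1.49² = 6.44 mA, giving V_DS = V_DD − I_D R_D = 3.22 − 6.44 × 0.517 = -0.109 V.
But -0.109 V < V_ov = 1.49 V, so the device is actually in triode.
In triode I_D = k_n[V_ov V_DS − ½ V_DS²] and I_D = (V_DD − V_DS)/R_D. Equating: 1.5 V_DS² − 5.468 V_DS + 3.22 = 0, giving V_DS = 0.738 V (the root below V_ov).
I_D = (3.22 − 0.738) / 0.517 = 4.8 mA.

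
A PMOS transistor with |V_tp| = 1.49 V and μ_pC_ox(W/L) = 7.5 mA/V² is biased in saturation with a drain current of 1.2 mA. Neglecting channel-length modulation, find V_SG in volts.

V_SG = 2.06 V

In saturation I_D = ½ k_p (V_SG − |V_tp|)², so V_SG − |V_tp| = √(2 I_D / k_p) = √(2 × 1.2 / 7.5) = 0.566 V.
V_SG = 1.49 + 0.566 = 2.06 V.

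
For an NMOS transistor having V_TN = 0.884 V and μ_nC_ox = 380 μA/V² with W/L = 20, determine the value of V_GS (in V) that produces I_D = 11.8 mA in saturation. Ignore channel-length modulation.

k_n = μ_nC_ox · (W/L) = 7.6 mA/V².
In saturation I_D = ½ k_n (V_GS − V_TN)², so V_GS − V_TN = √(2 I_D / k_n) = √(2 × 11.8 / 7.6) = 1.76 V.
V_GS = 0.884 + 1.76 = 2.65 V.

V_GS = 2.65 V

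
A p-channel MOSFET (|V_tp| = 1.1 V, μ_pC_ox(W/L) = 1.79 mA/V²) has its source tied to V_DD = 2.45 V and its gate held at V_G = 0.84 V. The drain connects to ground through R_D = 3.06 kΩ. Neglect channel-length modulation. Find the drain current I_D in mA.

I_D = 0.233 mA

V_SG = V_DD − V_G = 2.45 − 0.84 = 1.61 V, so V_ov = 1.61 − 1.1 = 0.51 V.
Assume saturation: I_D = ½ k_p V_ov² = 0.5 × 1.79 × 0.51² = 0.233 mA, giving V_SD = V_DD − I_D R_D = 2.45 − 0.233 × 3.06 = 1.74 V.
V_SD = 1.74 V ≥ V_ov = 0.51 V, confirming saturation.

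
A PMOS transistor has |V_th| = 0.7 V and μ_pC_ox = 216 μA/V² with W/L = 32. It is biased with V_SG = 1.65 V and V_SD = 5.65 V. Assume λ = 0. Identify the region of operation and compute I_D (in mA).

Saturation; I_D = 3.12 mA

k_p = μ_pC_ox · (W/L) = 6.912 mA/V².
V_ov = V_SG − |V_th| = 1.65 − 0.7 = 0.95 V.
Since V_SD = 5.65 V ≥ V_ov = 0.95 V, the device is in saturation.
I_D = ½ k_p V_ov² = 0.5 × 6.912 × 0.95² = 3.12 mA.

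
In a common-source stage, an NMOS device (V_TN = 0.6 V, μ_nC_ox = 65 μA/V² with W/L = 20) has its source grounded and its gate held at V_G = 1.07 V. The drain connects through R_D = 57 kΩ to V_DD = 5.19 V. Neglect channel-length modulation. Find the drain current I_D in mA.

V_GS = V_G = 1.07 V, so V_ov = 1.07 − 0.6 = 0.47 V.
k_n = μ_nC_ox · (W/L) = 1.3 mA/V².
Assume saturation: I_D = ½ k_n V_ov² = 0.5 × 1.3 × 0.47² = 0.144 mA, giving V_DS = V_DD − I_D R_D = 5.19 − 0.144 × 57 = -2.99 V.
But -2.99 V < V_ov = 0.47 V, so the device is actually in triode.
In triode I_D = k_n[V_ov V_DS − ½ V_DS²] and I_D = (V_DD − V_DS)/R_D. Equating: 37.1 V_DS² − 35.83 V_DS + 5.19 = 0, giving V_DS = 0.177 V (the root below V_ov).
I_D = (5.19 − 0.177) / 57 = 0.0879 mA.

I_D = 0.0879 mA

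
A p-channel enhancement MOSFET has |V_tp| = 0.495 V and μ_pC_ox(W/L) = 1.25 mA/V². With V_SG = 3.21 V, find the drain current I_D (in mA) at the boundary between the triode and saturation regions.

I_D = 4.61 mA

At the boundary V_SD = V_ov = V_SG − |V_tp| = 3.21 − 0.495 = 2.71 V.
I_D = ½ k_p V_ov² = 0.5 × 1.25 × 2.71² = 4.61 mA.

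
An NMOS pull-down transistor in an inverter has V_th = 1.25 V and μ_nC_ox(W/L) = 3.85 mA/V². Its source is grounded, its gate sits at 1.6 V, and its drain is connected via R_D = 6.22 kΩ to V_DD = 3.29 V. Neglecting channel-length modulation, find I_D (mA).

I_D = 0.236 mA

V_GS = V_G = 1.6 V, so V_ov = 1.6 − 1.25 = 0.35 V.
Assume saturation: I_D = ½ k_n V_ov² = 0.5 × 3.85 × 0.35² = 0.236 mA, giving V_DS = V_DD − I_D R_D = 3.29 − 0.236 × 6.22 = 1.82 V.
V_DS = 1.82 V ≥ V_ov = 0.35 V, confirming saturation.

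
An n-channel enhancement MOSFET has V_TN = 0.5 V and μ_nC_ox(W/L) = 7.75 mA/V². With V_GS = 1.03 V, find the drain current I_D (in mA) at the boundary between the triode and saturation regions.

At the boundary V_DS = V_ov = V_GS − V_TN = 1.03 − 0.5 = 0.53 V.
I_D = ½ k_n V_ov² = 0.5 × 7.75 × 0.53² = 1.09 mA.

I_D = 1.09 mA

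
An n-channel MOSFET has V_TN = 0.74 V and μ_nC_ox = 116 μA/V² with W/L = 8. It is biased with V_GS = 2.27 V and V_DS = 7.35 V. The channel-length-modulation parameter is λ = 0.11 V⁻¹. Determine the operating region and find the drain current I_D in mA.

k_n = μ_nC_ox · (W/L) = 0.928 mA/V².
V_ov = V_GS − V_TN = 2.27 − 0.74 = 1.53 V.
Since V_DS = 7.35 V ≥ V_ov = 1.53 V, the device is in saturation.
I_D = ½ k_n V_ov² (1 + λ V_DS) = 0.5 × 0.928 × 1.53² × (1 + 0.11 × 7.35) = 1.96 mA.

Saturation; I_D = 1.96 mA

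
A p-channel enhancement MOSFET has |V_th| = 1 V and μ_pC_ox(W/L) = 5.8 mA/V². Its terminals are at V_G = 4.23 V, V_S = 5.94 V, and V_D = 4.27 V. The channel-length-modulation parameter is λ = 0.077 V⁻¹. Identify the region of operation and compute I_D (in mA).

V_SG = V_S − V_G = 5.94 − 4.23 = 1.71 V; V_SD = V_S − V_D = 5.94 − 4.27 = 1.67 V.
V_ov = V_SG − |V_th| = 1.71 − 1 = 0.71 V.
Since V_SD = 1.67 V ≥ V_ov = 0.71 V, the device is in saturation.
I_D = ½ k_p V_ov² (1 + λ V_SD) = 0.5 × 5.8 × 0.71² × (1 + 0.077 × 1.67) = 1.65 mA.

Saturation; I_D = 1.65 mA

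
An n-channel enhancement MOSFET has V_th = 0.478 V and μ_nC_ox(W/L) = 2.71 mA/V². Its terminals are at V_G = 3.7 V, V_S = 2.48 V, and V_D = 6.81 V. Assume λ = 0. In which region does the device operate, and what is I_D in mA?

V_GS = V_G − V_S = 3.7 − 2.48 = 1.22 V; V_DS = V_D − V_S = 6.81 − 2.48 = 4.33 V.
V_ov = V_GS − V_th = 1.22 − 0.478 = 0.742 V.
Since V_DS = 4.33 V ≥ V_ov = 0.742 V, the device is in saturation.
I_D = ½ k_n V_ov² = 0.5 × 2.71 × 0.742² = 0.746 mA.

Saturation; I_D = 0.746 mA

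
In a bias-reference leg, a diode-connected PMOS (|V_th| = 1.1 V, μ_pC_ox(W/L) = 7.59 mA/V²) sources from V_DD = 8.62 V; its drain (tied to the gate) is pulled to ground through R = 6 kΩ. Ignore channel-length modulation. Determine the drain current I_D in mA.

I_D = 1.16 mA

With gate tied to drain, V_SG = V_SD ≥ V_SG − |V_th|, so the device is in saturation.
KCL at the drain: ½ k_p (V_SG − |V_th|)² = (V_DD − V_SG)/R.
Let x = V_SG − 1.1. Then 22.8 x² + x − 7.52 = 0, giving x = 0.553 V (positive root), so V_SG = 1.65 V.
I_D = (V_DD − V_SG)/R = (8.62 − 1.65) / 6 = 1.16 mA.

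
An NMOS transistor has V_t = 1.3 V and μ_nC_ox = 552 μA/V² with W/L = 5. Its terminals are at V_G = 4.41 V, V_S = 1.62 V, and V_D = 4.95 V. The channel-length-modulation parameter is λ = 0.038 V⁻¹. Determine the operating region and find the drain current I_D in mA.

Saturation; I_D = 3.45 mA

V_GS = V_G − V_S = 4.41 − 1.62 = 2.79 V; V_DS = V_D − V_S = 4.95 − 1.62 = 3.33 V.
k_n = μ_nC_ox · (W/L) = 2.76 mA/V².
V_ov = V_GS − V_t = 2.79 − 1.3 = 1.49 V.
Since V_DS = 3.33 V ≥ V_ov = 1.49 V, the device is in saturation.
I_D = ½ k_n V_ov² (1 + λ V_DS) = 0.5 × 2.76 × 1.49² × (1 + 0.038 × 3.33) = 3.45 mA.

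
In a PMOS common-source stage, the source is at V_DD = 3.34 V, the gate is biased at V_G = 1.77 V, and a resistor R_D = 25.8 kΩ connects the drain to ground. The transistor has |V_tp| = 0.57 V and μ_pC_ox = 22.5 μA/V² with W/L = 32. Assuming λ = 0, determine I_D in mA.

I_D = 0.122 mA

V_SG = V_DD − V_G = 3.34 − 1.77 = 1.57 V, so V_ov = 1.57 − 0.57 = 1 V.
k_p = μ_pC_ox · (W/L) = 0.72 mA/V².
Assume saturation: I_D = ½ k_p V_ov² = 0.5 × 0.72 × 1² = 0.36 mA, giving V_SD = V_DD − I_D R_D = 3.34 − 0.36 × 25.8 = -5.95 V.
But -5.95 V < V_ov = 1 V, so the device is actually in triode.
In triode I_D = k_p[V_ov V_SD − ½ V_SD²] and I_D = (V_DD − V_SD)/R_D. Equating: 9.29 V_SD² − 19.58 V_SD + 3.34 = 0, giving V_SD = 0.187 V (the root below V_ov).
I_D = (3.34 − 0.187) / 25.8 = 0.122 mA.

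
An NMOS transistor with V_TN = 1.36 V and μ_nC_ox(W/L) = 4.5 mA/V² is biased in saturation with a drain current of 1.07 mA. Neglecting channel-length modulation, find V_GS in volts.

In saturation I_D = ½ k_n (V_GS − V_TN)², so V_GS − V_TN = √(2 I_D / k_n) = √(2 × 1.07 / 4.5) = 0.69 V.
V_GS = 1.36 + 0.69 = 2.05 V.

V_GS = 2.05 V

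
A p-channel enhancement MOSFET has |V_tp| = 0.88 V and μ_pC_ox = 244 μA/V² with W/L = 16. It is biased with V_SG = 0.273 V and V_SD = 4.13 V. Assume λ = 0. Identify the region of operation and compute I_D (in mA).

V_SG = 0.273 V < |V_tp| = 0.88 V, so the transistor is in cutoff.

Cutoff; I_D = 0 mA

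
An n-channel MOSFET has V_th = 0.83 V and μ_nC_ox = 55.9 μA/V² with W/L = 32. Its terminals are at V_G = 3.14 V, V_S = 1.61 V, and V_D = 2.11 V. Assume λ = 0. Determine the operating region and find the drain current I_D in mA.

V_GS = V_G − V_S = 3.14 − 1.61 = 1.53 V; V_DS = V_D − V_S = 2.11 − 1.61 = 0.5 V.
k_n = μ_nC_ox · (W/L) = 1.789 mA/V².
V_ov = V_GS − V_th = 1.53 − 0.83 = 0.7 V.
Since V_DS = 0.5 V < V_ov = 0.7 V, the device is in the triode region.
I_D = k_n [V_ov · V_DS − ½ V_DS²] = 1.789 × [0.7 × 0.5 − 0.5 × 0.5²] = 0.402 mA.

Triode; I_D = 0.402 mA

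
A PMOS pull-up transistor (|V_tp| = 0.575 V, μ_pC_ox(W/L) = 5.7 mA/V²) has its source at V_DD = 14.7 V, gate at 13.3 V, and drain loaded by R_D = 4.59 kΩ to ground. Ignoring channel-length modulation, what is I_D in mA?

V_SG = V_DD − V_G = 14.7 − 13.3 = 1.4 V, so V_ov = 1.4 − 0.575 = 0.825 V.
Assume saturation: I_D = ½ k_p V_ov² = 0.5 × 5.7 × 0.825² = 1.94 mA, giving V_SD = V_DD − I_D R_D = 14.7 − 1.94 × 4.59 = 5.8 V.
V_SD = 5.8 V ≥ V_ov = 0.825 V, confirming saturation.

I_D = 1.94 mA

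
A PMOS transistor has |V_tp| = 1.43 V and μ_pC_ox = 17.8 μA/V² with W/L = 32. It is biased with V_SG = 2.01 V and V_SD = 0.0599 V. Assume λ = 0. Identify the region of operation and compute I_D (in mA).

k_p = μ_pC_ox · (W/L) = 0.5696 mA/V².
V_ov = V_SG − |V_tp| = 2.01 − 1.43 = 0.58 V.
Since V_SD = 0.0599 V < V_ov = 0.58 V, the device is in the triode region.
I_D = k_p [V_ov · V_SD − ½ V_SD²] = 0.5696 × [0.58 × 0.0599 − 0.5 × 0.0599²] = 0.0188 mA.

Triode; I_D = 0.0188 mA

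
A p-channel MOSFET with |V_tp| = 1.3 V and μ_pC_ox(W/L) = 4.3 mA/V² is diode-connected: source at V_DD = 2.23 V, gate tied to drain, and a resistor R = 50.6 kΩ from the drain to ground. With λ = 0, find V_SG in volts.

With gate tied to drain, V_SG = V_SD ≥ V_SG − |V_tp|, so the device is in saturation.
KCL at the drain: ½ k_p (V_SG − |V_tp|)² = (V_DD − V_SG)/R.
Let x = V_SG − 1.3. Then 109 x² + x − 0.93 = 0, giving x = 0.088 V (positive root), so V_SG = 1.39 V.
I_D = (V_DD − V_SG)/R = (2.23 − 1.39) / 50.6 = 0.0166 mA.

V_SG = 1.39 V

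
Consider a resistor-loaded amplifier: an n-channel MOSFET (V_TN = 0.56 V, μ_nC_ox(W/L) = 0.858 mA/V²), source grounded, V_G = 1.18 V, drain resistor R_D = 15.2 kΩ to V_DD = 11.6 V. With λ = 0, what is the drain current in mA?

I_D = 0.165 mA

V_GS = V_G = 1.18 V, so V_ov = 1.18 − 0.56 = 0.62 V.
Assume saturation: I_D = ½ k_n V_ov² = 0.5 × 0.858 × 0.62² = 0.165 mA, giving V_DS = V_DD − I_D R_D = 11.6 − 0.165 × 15.2 = 9.09 V.
V_DS = 9.09 V ≥ V_ov = 0.62 V, confirming saturation.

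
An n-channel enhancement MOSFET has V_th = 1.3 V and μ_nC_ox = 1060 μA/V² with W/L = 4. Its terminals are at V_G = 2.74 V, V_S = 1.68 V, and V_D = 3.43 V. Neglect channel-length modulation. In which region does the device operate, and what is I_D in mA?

Cutoff; I_D = 0 mA

V_GS = V_G − V_S = 2.74 − 1.68 = 1.06 V; V_DS = V_D − V_S = 3.43 − 1.68 = 1.75 V.
V_GS = 1.06 V < V_th = 1.3 V, so the transistor is in cutoff.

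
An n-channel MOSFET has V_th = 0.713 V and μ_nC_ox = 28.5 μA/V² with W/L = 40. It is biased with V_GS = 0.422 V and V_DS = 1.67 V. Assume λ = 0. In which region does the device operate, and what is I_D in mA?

V_GS = 0.422 V < V_th = 0.713 V, so the transistor is in cutoff.

Cutoff; I_D = 0 mA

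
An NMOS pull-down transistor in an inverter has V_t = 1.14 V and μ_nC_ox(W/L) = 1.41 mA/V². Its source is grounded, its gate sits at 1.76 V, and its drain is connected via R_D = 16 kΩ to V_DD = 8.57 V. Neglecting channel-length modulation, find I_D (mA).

V_GS = V_G = 1.76 V, so V_ov = 1.76 − 1.14 = 0.62 V.
Assume saturation: I_D = ½ k_n V_ov² = 0.5 × 1.41 × 0.62² = 0.271 mA, giving V_DS = V_DD − I_D R_D = 8.57 − 0.271 × 16 = 4.23 V.
V_DS = 4.23 V ≥ V_ov = 0.62 V, confirming saturation.

I_D = 0.271 mA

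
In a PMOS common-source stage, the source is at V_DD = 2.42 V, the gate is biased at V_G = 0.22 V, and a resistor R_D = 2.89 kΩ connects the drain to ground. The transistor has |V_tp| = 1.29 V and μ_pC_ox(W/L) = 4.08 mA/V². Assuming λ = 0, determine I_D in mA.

I_D = 0.756 mA

V_SG = V_DD − V_G = 2.42 − 0.22 = 2.2 V, so V_ov = 2.2 − 1.29 = 0.91 V.
Assume saturation: I_D = ½ k_p V_ov² = 0.5 × 4.08 × 0.91² = 1.69 mA, giving V_SD = V_DD − I_D R_D = 2.42 − 1.69 × 2.89 = -2.46 V.
But -2.46 V < V_ov = 0.91 V, so the device is actually in triode.
In triode I_D = k_p[V_ov V_SD − ½ V_SD²] and I_D = (V_DD − V_SD)/R_D. Equating: 5.9 V_SD² − 11.73 V_SD + 2.42 = 0, giving V_SD = 0.234 V (the root below V_ov).
I_D = (2.42 − 0.234) / 2.89 = 0.756 mA.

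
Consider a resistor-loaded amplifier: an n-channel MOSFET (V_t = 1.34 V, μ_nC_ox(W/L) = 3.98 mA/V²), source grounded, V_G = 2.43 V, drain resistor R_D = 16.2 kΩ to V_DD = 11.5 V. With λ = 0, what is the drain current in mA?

V_GS = V_G = 2.43 V, so V_ov = 2.43 − 1.34 = 1.09 V.
Assume saturation: I_D = ½ k_n V_ov² = 0.5 × 3.98 × 1.09² = 2.36 mA, giving V_DS = V_DD − I_D R_D = 11.5 − 2.36 × 16.2 = -26.8 V.
But -26.8 V < V_ov = 1.09 V, so the device is actually in triode.
In triode I_D = k_n[V_ov V_DS − ½ V_DS²] and I_D = (V_DD − V_DS)/R_D. Equating: 32.2 V_DS² − 71.28 V_DS + 11.5 = 0, giving V_DS = 0.175 V (the root below V_ov).
I_D = (11.5 − 0.175) / 16.2 = 0.699 mA.

I_D = 0.699 mA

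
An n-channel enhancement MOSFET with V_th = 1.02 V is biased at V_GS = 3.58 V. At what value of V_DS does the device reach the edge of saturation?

The boundary between triode and saturation is V_DS = V_GS − V_th = V_ov.
V_ov = 3.58 − 1.02 = 2.56 V.

V_DS,sat = 2.56 V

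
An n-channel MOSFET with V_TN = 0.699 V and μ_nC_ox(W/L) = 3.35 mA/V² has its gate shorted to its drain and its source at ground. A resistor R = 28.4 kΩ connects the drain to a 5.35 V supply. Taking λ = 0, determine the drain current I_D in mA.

With gate tied to drain, V_GS = V_DS ≥ V_GS − V_TN, so the device is in saturation.
KCL at the drain: ½ k_n (V_GS − V_TN)² = (V_DD − V_GS)/R.
Let x = V_GS − 0.699. Then 47.6 x² + x − 4.651 = 0, giving x = 0.302 V (positive root), so V_GS = 1 V.
I_D = (V_DD − V_GS)/R = (5.35 − 1) / 28.4 = 0.153 mA.

I_D = 0.153 mA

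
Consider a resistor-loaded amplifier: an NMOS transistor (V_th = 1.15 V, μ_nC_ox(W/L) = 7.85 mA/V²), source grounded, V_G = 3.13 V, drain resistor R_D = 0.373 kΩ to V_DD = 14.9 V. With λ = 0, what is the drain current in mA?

I_D = 15.4 mA

V_GS = V_G = 3.13 V, so V_ov = 3.13 − 1.15 = 1.98 V.
Assume saturation: I_D = ½ k_n V_ov² = 0.5 × 7.85 × 1.98² = 15.4 mA, giving V_DS = V_DD − I_D R_D = 14.9 − 15.4 × 0.373 = 9.16 V.
V_DS = 9.16 V ≥ V_ov = 1.98 V, confirming saturation.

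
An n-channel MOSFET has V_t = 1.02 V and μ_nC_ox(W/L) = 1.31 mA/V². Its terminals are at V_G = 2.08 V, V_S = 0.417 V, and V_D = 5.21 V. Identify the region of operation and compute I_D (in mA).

V_GS = V_G − V_S = 2.08 − 0.417 = 1.66 V; V_DS = V_D − V_S = 5.21 − 0.417 = 4.79 V.
V_ov = V_GS − V_t = 1.66 − 1.02 = 0.643 V.
Since V_DS = 4.79 V ≥ V_ov = 0.643 V, the device is in saturation.
I_D = ½ k_n V_ov² = 0.5 × 1.31 × 0.643² = 0.271 mA.

Saturation; I_D = 0.271 mA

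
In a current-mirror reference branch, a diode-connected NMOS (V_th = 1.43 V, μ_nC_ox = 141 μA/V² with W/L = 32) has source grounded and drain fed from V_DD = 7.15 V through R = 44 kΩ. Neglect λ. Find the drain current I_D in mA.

I_D = 0.125 mA

With gate tied to drain, V_GS = V_DS ≥ V_GS − V_th, so the device is in saturation.
k_n = μ_nC_ox · (W/L) = 4.512 mA/V².
KCL at the drain: ½ k_n (V_GS − V_th)² = (V_DD − V_GS)/R.
Let x = V_GS − 1.43. Then 99.3 x² + x − 5.72 = 0, giving x = 0.235 V (positive root), so V_GS = 1.67 V.
I_D = (V_DD − V_GS)/R = (7.15 − 1.67) / 44 = 0.125 mA.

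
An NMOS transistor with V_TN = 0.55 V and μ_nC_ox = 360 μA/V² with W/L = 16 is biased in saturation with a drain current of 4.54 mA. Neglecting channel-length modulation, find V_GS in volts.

V_GS = 1.81 V

k_n = μ_nC_ox · (W/L) = 5.76 mA/V².
In saturation I_D = ½ k_n (V_GS − V_TN)², so V_GS − V_TN = √(2 I_D / k_n) = √(2 × 4.54 / 5.76) = 1.26 V.
V_GS = 0.55 + 1.26 = 1.81 V.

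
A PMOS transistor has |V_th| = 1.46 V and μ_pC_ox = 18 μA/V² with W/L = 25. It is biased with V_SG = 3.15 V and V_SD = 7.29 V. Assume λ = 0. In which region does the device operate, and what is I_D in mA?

Saturation; I_D = 0.643 mA

k_p = μ_pC_ox · (W/L) = 0.45 mA/V².
V_ov = V_SG − |V_th| = 3.15 − 1.46 = 1.69 V.
Since V_SD = 7.29 V ≥ V_ov = 1.69 V, the device is in saturation.
I_D = ½ k_p V_ov² = 0.5 × 0.45 × 1.69² = 0.643 mA.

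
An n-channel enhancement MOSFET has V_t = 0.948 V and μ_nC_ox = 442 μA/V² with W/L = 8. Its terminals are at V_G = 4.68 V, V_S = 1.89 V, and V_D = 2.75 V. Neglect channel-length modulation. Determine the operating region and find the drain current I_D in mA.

Triode; I_D = 4.29 mA

V_GS = V_G − V_S = 4.68 − 1.89 = 2.79 V; V_DS = V_D − V_S = 2.75 − 1.89 = 0.86 V.
k_n = μ_nC_ox · (W/L) = 3.536 mA/V².
V_ov = V_GS − V_t = 2.79 − 0.948 = 1.84 V.
Since V_DS = 0.86 V < V_ov = 1.84 V, the device is in the triode region.
I_D = k_n [V_ov · V_DS − ½ V_DS²] = 3.536 × [1.84 × 0.86 − 0.5 × 0.86²] = 4.29 mA.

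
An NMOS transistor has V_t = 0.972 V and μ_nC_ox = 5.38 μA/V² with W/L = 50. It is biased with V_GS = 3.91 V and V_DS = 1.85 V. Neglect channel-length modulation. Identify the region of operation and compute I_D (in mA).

Triode; I_D = 1.00 mA

k_n = μ_nC_ox · (W/L) = 0.269 mA/V².
V_ov = V_GS − V_t = 3.91 − 0.972 = 2.94 V.
Since V_DS = 1.85 V < V_ov = 2.94 V, the device is in the triode region.
I_D = k_n [V_ov · V_DS − ½ V_DS²] = 0.269 × [2.94 × 1.85 − 0.5 × 1.85²] = 1 mA.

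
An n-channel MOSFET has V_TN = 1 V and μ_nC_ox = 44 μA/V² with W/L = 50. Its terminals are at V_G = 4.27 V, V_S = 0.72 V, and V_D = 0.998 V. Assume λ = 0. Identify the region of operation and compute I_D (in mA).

Triode; I_D = 1.47 mA

V_GS = V_G − V_S = 4.27 − 0.72 = 3.55 V; V_DS = V_D − V_S = 0.998 − 0.72 = 0.278 V.
k_n = μ_nC_ox · (W/L) = 2.2 mA/V².
V_ov = V_GS − V_TN = 3.55 − 1 = 2.55 V.
Since V_DS = 0.278 V < V_ov = 2.55 V, the device is in the triode region.
I_D = k_n [V_ov · V_DS − ½ V_DS²] = 2.2 × [2.55 × 0.278 − 0.5 × 0.278²] = 1.47 mA.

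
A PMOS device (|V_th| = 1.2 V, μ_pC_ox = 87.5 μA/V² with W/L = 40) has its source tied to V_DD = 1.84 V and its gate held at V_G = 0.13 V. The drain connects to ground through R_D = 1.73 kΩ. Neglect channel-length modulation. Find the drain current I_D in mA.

I_D = 0.455 mA

V_SG = V_DD − V_G = 1.84 − 0.13 = 1.71 V, so V_ov = 1.71 − 1.2 = 0.51 V.
k_p = μ_pC_ox · (W/L) = 3.5 mA/V².
Assume saturation: I_D = ½ k_p V_ov² = 0.5 × 3.5 × 0.51² = 0.455 mA, giving V_SD = V_DD − I_D R_D = 1.84 − 0.455 × 1.73 = 1.05 V.
V_SD = 1.05 V ≥ V_ov = 0.51 V, confirming saturation.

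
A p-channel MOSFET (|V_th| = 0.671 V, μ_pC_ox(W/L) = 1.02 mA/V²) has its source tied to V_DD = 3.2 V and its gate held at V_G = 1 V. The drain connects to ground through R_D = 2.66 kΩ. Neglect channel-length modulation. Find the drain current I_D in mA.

I_D = 0.909 mA

V_SG = V_DD − V_G = 3.2 − 1 = 2.2 V, so V_ov = 2.2 − 0.671 = 1.53 V.
Assume saturation: I_D = ½ k_p V_ov² = 0.5 × 1.02 × 1.53² = 1.19 mA, giving V_SD = V_DD − I_D R_D = 3.2 − 1.19 × 2.66 = 0.0285 V.
But 0.0285 V < V_ov = 1.53 V, so the device is actually in triode.
In triode I_D = k_p[V_ov V_SD − ½ V_SD²] and I_D = (V_DD − V_SD)/R_D. Equating: 1.36 V_SD² − 5.148 V_SD + 3.2 = 0, giving V_SD = 0.783 V (the root below V_ov).
I_D = (3.2 − 0.783) / 2.66 = 0.909 mA.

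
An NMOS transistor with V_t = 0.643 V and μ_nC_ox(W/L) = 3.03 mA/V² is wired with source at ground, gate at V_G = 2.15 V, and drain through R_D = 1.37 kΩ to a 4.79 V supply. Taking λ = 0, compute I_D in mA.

I_D = 2.85 mA

V_GS = V_G = 2.15 V, so V_ov = 2.15 − 0.643 = 1.51 V.
Assume saturation: I_D = ½ k_n V_ov² = 0.5 × 3.03 × 1.51² = 3.44 mA, giving V_DS = V_DD − I_D R_D = 4.79 − 3.44 × 1.37 = 0.0763 V.
But 0.0763 V < V_ov = 1.51 V, so the device is actually in triode.
In triode I_D = k_n[V_ov V_DS − ½ V_DS²] and I_D = (V_DD − V_DS)/R_D. Equating: 2.08 V_DS² − 7.256 V_DS + 4.79 = 0, giving V_DS = 0.883 V (the root below V_ov).
I_D = (4.79 − 0.883) / 1.37 = 2.85 mA.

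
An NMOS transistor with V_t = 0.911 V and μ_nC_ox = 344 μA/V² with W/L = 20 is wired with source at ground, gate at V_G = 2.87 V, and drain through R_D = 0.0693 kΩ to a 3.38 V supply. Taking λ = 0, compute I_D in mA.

V_GS = V_G = 2.87 V, so V_ov = 2.87 − 0.911 = 1.96 V.
k_n = μ_nC_ox · (W/L) = 6.88 mA/V².
Assume saturation: I_D = ½ k_n V_ov² = 0.5 × 6.88 × 1.96² = 13.2 mA, giving V_DS = V_DD − I_D R_D = 3.38 − 13.2 × 0.0693 = 2.47 V.
V_DS = 2.47 V ≥ V_ov = 1.96 V, confirming saturation.

I_D = 13.2 mA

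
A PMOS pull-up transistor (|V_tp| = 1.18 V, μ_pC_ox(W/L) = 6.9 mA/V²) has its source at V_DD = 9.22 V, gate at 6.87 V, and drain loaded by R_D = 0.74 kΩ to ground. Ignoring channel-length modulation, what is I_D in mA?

V_SG = V_DD − V_G = 9.22 − 6.87 = 2.35 V, so V_ov = 2.35 − 1.18 = 1.17 V.
Assume saturation: I_D = ½ k_p V_ov² = 0.5 × 6.9 × 1.17² = 4.72 mA, giving V_SD = V_DD − I_D R_D = 9.22 − 4.72 × 0.74 = 5.73 V.
V_SD = 5.73 V ≥ V_ov = 1.17 V, confirming saturation.

I_D = 4.72 mA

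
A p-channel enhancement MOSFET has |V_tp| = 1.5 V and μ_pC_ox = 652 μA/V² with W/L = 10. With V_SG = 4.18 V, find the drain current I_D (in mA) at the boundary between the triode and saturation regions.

At the boundary V_SD = V_ov = V_SG − |V_tp| = 4.18 − 1.5 = 2.68 V.
k_p = μ_pC_ox · (W/L) = 6.52 mA/V².
I_D = ½ k_p V_ov² = 0.5 × 6.52 × 2.68² = 23.4 mA.

I_D = 23.4 mA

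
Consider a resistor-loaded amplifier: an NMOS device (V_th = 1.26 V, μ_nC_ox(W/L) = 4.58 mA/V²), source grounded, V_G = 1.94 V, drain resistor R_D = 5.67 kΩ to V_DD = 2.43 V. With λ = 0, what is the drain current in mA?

V_GS = V_G = 1.94 V, so V_ov = 1.94 − 1.26 = 0.68 V.
Assume saturation: I_D = ½ k_n V_ov² = 0.5 × 4.58 × 0.68² = 1.06 mA, giving V_DS = V_DD − I_D R_D = 2.43 − 1.06 × 5.67 = -3.57 V.
But -3.57 V < V_ov = 0.68 V, so the device is actually in triode.
In triode I_D = k_n[V_ov V_DS − ½ V_DS²] and I_D = (V_DD − V_DS)/R_D. Equating: 13 V_DS² − 18.66 V_DS + 2.43 = 0, giving V_DS = 0.145 V (the root below V_ov).
I_D = (2.43 − 0.145) / 5.67 = 0.403 mA.

I_D = 0.403 mA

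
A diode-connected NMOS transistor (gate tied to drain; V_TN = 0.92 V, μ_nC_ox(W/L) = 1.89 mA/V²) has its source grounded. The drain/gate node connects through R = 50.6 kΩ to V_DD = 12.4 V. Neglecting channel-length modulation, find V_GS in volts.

V_GS = 1.40 V

With gate tied to drain, V_GS = V_DS ≥ V_GS − V_TN, so the device is in saturation.
KCL at the drain: ½ k_n (V_GS − V_TN)² = (V_DD − V_GS)/R.
Let x = V_GS − 0.92. Then 47.8 x² + x − 11.48 = 0, giving x = 0.48 V (positive root), so V_GS = 1.4 V.
I_D = (V_DD − V_GS)/R = (12.4 − 1.4) / 50.6 = 0.217 mA.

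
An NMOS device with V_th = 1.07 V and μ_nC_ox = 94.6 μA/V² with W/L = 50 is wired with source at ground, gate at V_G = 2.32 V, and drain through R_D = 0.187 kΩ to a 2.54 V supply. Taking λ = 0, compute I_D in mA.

I_D = 3.70 mA

V_GS = V_G = 2.32 V, so V_ov = 2.32 − 1.07 = 1.25 V.
k_n = μ_nC_ox · (W/L) = 4.73 mA/V².
Assume saturation: I_D = ½ k_n V_ov² = 0.5 × 4.73 × 1.25² = 3.7 mA, giving V_DS = V_DD − I_D R_D = 2.54 − 3.7 × 0.187 = 1.85 V.
V_DS = 1.85 V ≥ V_ov = 1.25 V, confirming saturation.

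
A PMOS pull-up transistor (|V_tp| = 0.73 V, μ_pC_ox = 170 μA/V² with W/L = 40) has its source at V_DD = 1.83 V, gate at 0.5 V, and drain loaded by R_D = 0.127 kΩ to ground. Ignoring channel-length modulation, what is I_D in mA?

V_SG = V_DD − V_G = 1.83 − 0.5 = 1.33 V, so V_ov = 1.33 − 0.73 = 0.6 V.
k_p = μ_pC_ox · (W/L) = 6.8 mA/V².
Assume saturation: I_D = ½ k_p V_ov² = 0.5 × 6.8 × 0.6² = 1.22 mA, giving V_SD = V_DD − I_D R_D = 1.83 − 1.22 × 0.127 = 1.67 V.
V_SD = 1.67 V ≥ V_ov = 0.6 V, confirming saturation.

I_D = 1.22 mA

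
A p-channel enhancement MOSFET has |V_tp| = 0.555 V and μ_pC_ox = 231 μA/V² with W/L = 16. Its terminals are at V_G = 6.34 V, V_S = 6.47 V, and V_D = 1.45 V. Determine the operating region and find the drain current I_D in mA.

V_SG = V_S − V_G = 6.47 − 6.34 = 0.13 V; V_SD = V_S − V_D = 6.47 − 1.45 = 5.02 V.
V_SG = 0.13 V < |V_tp| = 0.555 V, so the transistor is in cutoff.

Cutoff; I_D = 0 mA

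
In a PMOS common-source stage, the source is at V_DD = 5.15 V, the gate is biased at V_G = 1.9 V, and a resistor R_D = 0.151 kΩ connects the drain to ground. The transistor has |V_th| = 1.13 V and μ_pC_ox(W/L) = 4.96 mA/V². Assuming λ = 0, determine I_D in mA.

V_SG = V_DD − V_G = 5.15 − 1.9 = 3.25 V, so V_ov = 3.25 − 1.13 = 2.12 V.
Assume saturation: I_D = ½ k_p V_ov² = 0.5 × 4.96 × 2.12² = 11.1 mA, giving V_SD = V_DD − I_D R_D = 5.15 − 11.1 × 0.151 = 3.47 V.
V_SD = 3.47 V ≥ V_ov = 2.12 V, confirming saturation.

I_D = 11.1 mA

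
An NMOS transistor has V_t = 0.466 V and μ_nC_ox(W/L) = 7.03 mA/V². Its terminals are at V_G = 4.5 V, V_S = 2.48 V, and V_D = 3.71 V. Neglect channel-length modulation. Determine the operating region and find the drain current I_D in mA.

Triode; I_D = 8.12 mA

V_GS = V_G − V_S = 4.5 − 2.48 = 2.02 V; V_DS = V_D − V_S = 3.71 − 2.48 = 1.23 V.
V_ov = V_GS − V_t = 2.02 − 0.466 = 1.55 V.
Since V_DS = 1.23 V < V_ov = 1.55 V, the device is in the triode region.
I_D = k_n [V_ov · V_DS − ½ V_DS²] = 7.03 × [1.55 × 1.23 − 0.5 × 1.23²] = 8.12 mA.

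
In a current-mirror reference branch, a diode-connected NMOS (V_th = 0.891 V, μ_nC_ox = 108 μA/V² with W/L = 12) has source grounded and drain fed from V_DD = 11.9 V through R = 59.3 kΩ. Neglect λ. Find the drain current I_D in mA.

With gate tied to drain, V_GS = V_DS ≥ V_GS − V_th, so the device is in saturation.
k_n = μ_nC_ox · (W/L) = 1.296 mA/V².
KCL at the drain: ½ k_n (V_GS − V_th)² = (V_DD − V_GS)/R.
Let x = V_GS − 0.891. Then 38.4 x² + x − 11.01 = 0, giving x = 0.522 V (positive root), so V_GS = 1.41 V.
I_D = (V_DD − V_GS)/R = (11.9 − 1.41) / 59.3 = 0.177 mA.

I_D = 0.177 mA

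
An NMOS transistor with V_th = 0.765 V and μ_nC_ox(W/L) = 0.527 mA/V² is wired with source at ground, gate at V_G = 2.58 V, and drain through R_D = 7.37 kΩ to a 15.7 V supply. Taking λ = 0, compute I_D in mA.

V_GS = V_G = 2.58 V, so V_ov = 2.58 − 0.765 = 1.81 V.
Assume saturation: I_D = ½ k_n V_ov² = 0.5 × 0.527 × 1.81² = 0.868 mA, giving V_DS = V_DD − I_D R_D = 15.7 − 0.868 × 7.37 = 9.3 V.
V_DS = 9.3 V ≥ V_ov = 1.81 V, confirming saturation.

I_D = 0.868 mA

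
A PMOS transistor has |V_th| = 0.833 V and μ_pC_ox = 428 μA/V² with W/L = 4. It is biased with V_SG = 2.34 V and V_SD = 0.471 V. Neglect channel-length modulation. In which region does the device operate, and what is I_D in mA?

Triode; I_D = 1.03 mA

k_p = μ_pC_ox · (W/L) = 1.712 mA/V².
V_ov = V_SG − |V_th| = 2.34 − 0.833 = 1.51 V.
Since V_SD = 0.471 V < V_ov = 1.51 V, the device is in the triode region.
I_D = k_p [V_ov · V_SD − ½ V_SD²] = 1.712 × [1.51 × 0.471 − 0.5 × 0.471²] = 1.03 mA.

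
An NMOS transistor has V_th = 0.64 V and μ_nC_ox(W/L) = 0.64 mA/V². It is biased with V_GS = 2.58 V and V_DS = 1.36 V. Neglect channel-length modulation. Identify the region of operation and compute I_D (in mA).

V_ov = V_GS − V_th = 2.58 − 0.64 = 1.94 V.
Since V_DS = 1.36 V < V_ov = 1.94 V, the device is in the triode region.
I_D = k_n [V_ov · V_DS − ½ V_DS²] = 0.64 × [1.94 × 1.36 − 0.5 × 1.36²] = 1.1 mA.

Triode; I_D = 1.10 mA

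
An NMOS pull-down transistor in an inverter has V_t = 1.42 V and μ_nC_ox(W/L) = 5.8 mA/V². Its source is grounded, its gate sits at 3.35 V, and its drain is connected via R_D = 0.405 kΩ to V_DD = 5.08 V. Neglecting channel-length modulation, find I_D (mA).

V_GS = V_G = 3.35 V, so V_ov = 3.35 − 1.42 = 1.93 V.
Assume saturation: I_D = ½ k_n V_ov² = 0.5 × 5.8 × 1.93² = 10.8 mA, giving V_DS = V_DD − I_D R_D = 5.08 − 10.8 × 0.405 = 0.705 V.
But 0.705 V < V_ov = 1.93 V, so the device is actually in triode.
In triode I_D = k_n[V_ov V_DS − ½ V_DS²] and I_D = (V_DD − V_DS)/R_D. Equating: 1.17 V_DS² − 5.534 V_DS + 5.08 = 0, giving V_DS = 1.25 V (the root below V_ov).
I_D = (5.08 − 1.25) / 0.405 = 9.46 mA.

I_D = 9.46 mA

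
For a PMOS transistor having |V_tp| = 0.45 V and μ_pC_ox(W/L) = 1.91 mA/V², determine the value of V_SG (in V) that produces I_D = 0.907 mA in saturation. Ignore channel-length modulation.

V_SG = 1.42 V

In saturation I_D = ½ k_p (V_SG − |V_tp|)², so V_SG − |V_tp| = √(2 I_D / k_p) = √(2 × 0.907 / 1.91) = 0.975 V.
V_SG = 0.45 + 0.975 = 1.42 V.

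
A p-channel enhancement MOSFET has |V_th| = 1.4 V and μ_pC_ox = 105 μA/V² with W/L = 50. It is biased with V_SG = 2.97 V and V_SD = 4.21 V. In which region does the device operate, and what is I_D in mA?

Saturation; I_D = 6.47 mA

k_p = μ_pC_ox · (W/L) = 5.25 mA/V².
V_ov = V_SG − |V_th| = 2.97 − 1.4 = 1.57 V.
Since V_SD = 4.21 V ≥ V_ov = 1.57 V, the device is in saturation.
I_D = ½ k_p V_ov² = 0.5 × 5.25 × 1.57² = 6.47 mA.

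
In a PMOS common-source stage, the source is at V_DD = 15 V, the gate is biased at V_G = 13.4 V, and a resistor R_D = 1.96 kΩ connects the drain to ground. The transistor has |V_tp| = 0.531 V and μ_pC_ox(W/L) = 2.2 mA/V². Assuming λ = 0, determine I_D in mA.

I_D = 1.26 mA

V_SG = V_DD − V_G = 15 − 13.4 = 1.6 V, so V_ov = 1.6 − 0.531 = 1.07 V.
Assume saturation: I_D = ½ k_p V_ov² = 0.5 × 2.2 × 1.07² = 1.26 mA, giving V_SD = V_DD − I_D R_D = 15 − 1.26 × 1.96 = 12.5 V.
V_SD = 12.5 V ≥ V_ov = 1.07 V, confirming saturation.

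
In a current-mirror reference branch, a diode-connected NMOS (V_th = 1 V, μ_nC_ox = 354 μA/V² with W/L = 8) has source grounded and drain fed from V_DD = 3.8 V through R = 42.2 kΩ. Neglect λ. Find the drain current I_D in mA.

I_D = 0.0614 mA

With gate tied to drain, V_GS = V_DS ≥ V_GS − V_th, so the device is in saturation.
k_n = μ_nC_ox · (W/L) = 2.832 mA/V².
KCL at the drain: ½ k_n (V_GS − V_th)² = (V_DD − V_GS)/R.
Let x = V_GS − 1. Then 59.8 x² + x − 2.8 = 0, giving x = 0.208 V (positive root), so V_GS = 1.21 V.
I_D = (V_DD − V_GS)/R = (3.8 − 1.21) / 42.2 = 0.0614 mA.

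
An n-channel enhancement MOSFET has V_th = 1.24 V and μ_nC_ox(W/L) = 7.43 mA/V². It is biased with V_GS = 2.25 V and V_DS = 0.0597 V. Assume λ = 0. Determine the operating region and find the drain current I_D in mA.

Triode; I_D = 0.435 mA

V_ov = V_GS − V_th = 2.25 − 1.24 = 1.01 V.
Since V_DS = 0.0597 V < V_ov = 1.01 V, the device is in the triode region.
I_D = k_n [V_ov · V_DS − ½ V_DS²] = 7.43 × [1.01 × 0.0597 − 0.5 × 0.0597²] = 0.435 mA.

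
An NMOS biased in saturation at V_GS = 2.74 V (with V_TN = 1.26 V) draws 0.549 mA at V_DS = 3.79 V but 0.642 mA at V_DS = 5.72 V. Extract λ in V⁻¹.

With V_GS fixed, I_D ∝ (1 + λ V_DS) in saturation, so I_D2/I_D1 = (1 + λ V_DS2)/(1 + λ V_DS1).
0.642/0.549 = 1.169 = (1 + 5.72 λ)/(1 + 3.79 λ).
Solving: λ (I_D1 V_DS2 − I_D2 V_DS1) = I_D2 − I_D1, so λ = (0.642 − 0.549) / (0.549 × 5.72 − 0.642 × 3.79) = 0.093 / 0.707 = 0.132 V⁻¹.

λ = 0.132 V⁻¹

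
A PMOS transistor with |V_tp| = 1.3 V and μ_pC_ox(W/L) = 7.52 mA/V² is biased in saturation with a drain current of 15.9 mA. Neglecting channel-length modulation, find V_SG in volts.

In saturation I_D = ½ k_p (V_SG − |V_tp|)², so V_SG − |V_tp| = √(2 I_D / k_p) = √(2 × 15.9 / 7.52) = 2.06 V.
V_SG = 1.3 + 2.06 = 3.36 V.

V_SG = 3.36 V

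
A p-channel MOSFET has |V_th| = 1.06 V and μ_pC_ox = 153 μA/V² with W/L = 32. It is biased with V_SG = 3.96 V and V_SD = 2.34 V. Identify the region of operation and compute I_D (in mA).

k_p = μ_pC_ox · (W/L) = 4.896 mA/V².
V_ov = V_SG − |V_th| = 3.96 − 1.06 = 2.9 V.
Since V_SD = 2.34 V < V_ov = 2.9 V, the device is in the triode region.
I_D = k_p [V_ov · V_SD − ½ V_SD²] = 4.896 × [2.9 × 2.34 − 0.5 × 2.34²] = 19.8 mA.

Triode; I_D = 19.8 mA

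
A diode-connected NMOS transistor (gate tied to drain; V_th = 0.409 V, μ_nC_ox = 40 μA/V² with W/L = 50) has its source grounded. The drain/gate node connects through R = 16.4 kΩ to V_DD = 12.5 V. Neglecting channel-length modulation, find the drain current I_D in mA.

I_D = 0.687 mA

With gate tied to drain, V_GS = V_DS ≥ V_GS − V_th, so the device is in saturation.
k_n = μ_nC_ox · (W/L) = 2 mA/V².
KCL at the drain: ½ k_n (V_GS − V_th)² = (V_DD − V_GS)/R.
Let x = V_GS − 0.409. Then 16.4 x² + x − 12.09 = 0, giving x = 0.829 V (positive root), so V_GS = 1.24 V.
I_D = (V_DD − V_GS)/R = (12.5 − 1.24) / 16.4 = 0.687 mA.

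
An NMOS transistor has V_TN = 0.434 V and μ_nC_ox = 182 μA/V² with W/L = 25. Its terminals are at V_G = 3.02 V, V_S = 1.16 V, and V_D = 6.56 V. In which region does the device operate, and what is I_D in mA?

V_GS = V_G − V_S = 3.02 − 1.16 = 1.86 V; V_DS = V_D − V_S = 6.56 − 1.16 = 5.4 V.
k_n = μ_nC_ox · (W/L) = 4.55 mA/V².
V_ov = V_GS − V_TN = 1.86 − 0.434 = 1.43 V.
Since V_DS = 5.4 V ≥ V_ov = 1.43 V, the device is in saturation.
I_D = ½ k_n V_ov² = 0.5 × 4.55 × 1.43² = 4.63 mA.

Saturation; I_D = 4.63 mA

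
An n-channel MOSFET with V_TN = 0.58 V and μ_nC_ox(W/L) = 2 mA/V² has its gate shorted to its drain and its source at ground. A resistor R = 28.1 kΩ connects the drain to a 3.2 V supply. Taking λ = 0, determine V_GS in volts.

With gate tied to drain, V_GS = V_DS ≥ V_GS − V_TN, so the device is in saturation.
KCL at the drain: ½ k_n (V_GS − V_TN)² = (V_DD − V_GS)/R.
Let x = V_GS − 0.58. Then 28.1 x² + x − 2.62 = 0, giving x = 0.288 V (positive root), so V_GS = 0.868 V.
I_D = (V_DD − V_GS)/R = (3.2 − 0.868) / 28.1 = 0.083 mA.

V_GS = 0.868 V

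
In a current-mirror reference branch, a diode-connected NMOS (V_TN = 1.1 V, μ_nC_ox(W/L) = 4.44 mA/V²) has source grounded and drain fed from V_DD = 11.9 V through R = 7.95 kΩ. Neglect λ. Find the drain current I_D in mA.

With gate tied to drain, V_GS = V_DS ≥ V_GS − V_TN, so the device is in saturation.
KCL at the drain: ½ k_n (V_GS − V_TN)² = (V_DD − V_GS)/R.
Let x = V_GS − 1.1. Then 17.6 x² + x − 10.8 = 0, giving x = 0.754 V (positive root), so V_GS = 1.85 V.
I_D = (V_DD − V_GS)/R = (11.9 − 1.85) / 7.95 = 1.26 mA.

I_D = 1.26 mA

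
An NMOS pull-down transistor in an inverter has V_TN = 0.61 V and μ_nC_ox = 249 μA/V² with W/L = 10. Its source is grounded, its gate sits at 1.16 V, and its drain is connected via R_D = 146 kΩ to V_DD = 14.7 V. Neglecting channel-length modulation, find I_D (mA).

V_GS = V_G = 1.16 V, so V_ov = 1.16 − 0.61 = 0.55 V.
k_n = μ_nC_ox · (W/L) = 2.49 mA/V².
Assume saturation: I_D = ½ k_n V_ov² = 0.5 × 2.49 × 0.55² = 0.377 mA, giving V_DS = V_DD − I_D R_D = 14.7 − 0.377 × 146 = -40.3 V.
But -40.3 V < V_ov = 0.55 V, so the device is actually in triode.
In triode I_D = k_n[V_ov V_DS − ½ V_DS²] and I_D = (V_DD − V_DS)/R_D. Equating: 182 V_DS² − 200.9 V_DS + 14.7 = 0, giving V_DS = 0.0788 V (the root below V_ov).
I_D = (14.7 − 0.0788) / 146 = 0.1 mA.

I_D = 0.100 mA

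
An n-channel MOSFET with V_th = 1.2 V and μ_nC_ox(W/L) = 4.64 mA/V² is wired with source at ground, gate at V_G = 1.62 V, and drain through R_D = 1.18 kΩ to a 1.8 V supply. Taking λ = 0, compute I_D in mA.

I_D = 0.409 mA

V_GS = V_G = 1.62 V, so V_ov = 1.62 − 1.2 = 0.42 V.
Assume saturation: I_D = ½ k_n V_ov² = 0.5 × 4.64 × 0.42² = 0.409 mA, giving V_DS = V_DD − I_D R_D = 1.8 − 0.409 × 1.18 = 1.32 V.
V_DS = 1.32 V ≥ V_ov = 0.42 V, confirming saturation.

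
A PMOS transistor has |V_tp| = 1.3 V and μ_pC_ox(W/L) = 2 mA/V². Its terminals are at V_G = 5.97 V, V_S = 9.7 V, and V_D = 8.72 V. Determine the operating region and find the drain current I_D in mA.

V_SG = V_S − V_G = 9.7 − 5.97 = 3.73 V; V_SD = V_S − V_D = 9.7 − 8.72 = 0.98 V.
V_ov = V_SG − |V_tp| = 3.73 − 1.3 = 2.43 V.
Since V_SD = 0.98 V < V_ov = 2.43 V, the device is in the triode region.
I_D = k_p [V_ov · V_SD − ½ V_SD²] = 2 × [2.43 × 0.98 − 0.5 × 0.98²] = 3.8 mA.

Triode; I_D = 3.80 mA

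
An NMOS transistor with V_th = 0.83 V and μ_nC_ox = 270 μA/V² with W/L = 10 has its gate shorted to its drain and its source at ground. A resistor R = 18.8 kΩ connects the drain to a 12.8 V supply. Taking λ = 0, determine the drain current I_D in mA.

I_D = 0.601 mA

With gate tied to drain, V_GS = V_DS ≥ V_GS − V_th, so the device is in saturation.
k_n = μ_nC_ox · (W/L) = 2.7 mA/V².
KCL at the drain: ½ k_n (V_GS − V_th)² = (V_DD − V_GS)/R.
Let x = V_GS − 0.83. Then 25.4 x² + x − 11.97 = 0, giving x = 0.667 V (positive root), so V_GS = 1.5 V.
I_D = (V_DD − V_GS)/R = (12.8 − 1.5) / 18.8 = 0.601 mA.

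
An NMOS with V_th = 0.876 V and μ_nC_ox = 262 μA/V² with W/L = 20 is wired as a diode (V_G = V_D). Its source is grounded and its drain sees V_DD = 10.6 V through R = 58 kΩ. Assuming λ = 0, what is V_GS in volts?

With gate tied to drain, V_GS = V_DS ≥ V_GS − V_th, so the device is in saturation.
k_n = μ_nC_ox · (W/L) = 5.24 mA/V².
KCL at the drain: ½ k_n (V_GS − V_th)² = (V_DD − V_GS)/R.
Let x = V_GS − 0.876. Then 152 x² + x − 9.724 = 0, giving x = 0.25 V (positive root), so V_GS = 1.13 V.
I_D = (V_DD − V_GS)/R = (10.6 − 1.13) / 58 = 0.163 mA.

V_GS = 1.13 V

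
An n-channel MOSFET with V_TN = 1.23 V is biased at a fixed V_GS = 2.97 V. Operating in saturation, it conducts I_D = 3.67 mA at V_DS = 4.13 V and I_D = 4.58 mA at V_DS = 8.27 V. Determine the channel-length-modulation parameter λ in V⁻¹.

λ = 0.0796 V⁻¹

With V_GS fixed, I_D ∝ (1 + λ V_DS) in saturation, so I_D2/I_D1 = (1 + λ V_DS2)/(1 + λ V_DS1).
4.58/3.67 = 1.248 = (1 + 8.27 λ)/(1 + 4.13 λ).
Solving: λ (I_D1 V_DS2 − I_D2 V_DS1) = I_D2 − I_D1, so λ = (4.58 − 3.67) / (3.67 × 8.27 − 4.58 × 4.13) = 0.91 / 11.4 = 0.0796 V⁻¹.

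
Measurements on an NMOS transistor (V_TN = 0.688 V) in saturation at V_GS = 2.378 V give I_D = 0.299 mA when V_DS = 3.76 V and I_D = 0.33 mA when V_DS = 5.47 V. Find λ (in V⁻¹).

λ = 0.0785 V⁻¹

With V_GS fixed, I_D ∝ (1 + λ V_DS) in saturation, so I_D2/I_D1 = (1 + λ V_DS2)/(1 + λ V_DS1).
0.33/0.299 = 1.104 = (1 + 5.47 λ)/(1 + 3.76 λ).
Solving: λ (I_D1 V_DS2 − I_D2 V_DS1) = I_D2 − I_D1, so λ = (0.33 − 0.299) / (0.299 × 5.47 − 0.33 × 3.76) = 0.031 / 0.395 = 0.0785 V⁻¹.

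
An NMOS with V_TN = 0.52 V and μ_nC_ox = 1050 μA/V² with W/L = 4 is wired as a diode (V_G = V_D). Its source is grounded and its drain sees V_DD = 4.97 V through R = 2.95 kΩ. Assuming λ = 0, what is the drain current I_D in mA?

I_D = 1.25 mA

With gate tied to drain, V_GS = V_DS ≥ V_GS − V_TN, so the device is in saturation.
k_n = μ_nC_ox · (W/L) = 4.2 mA/V².
KCL at the drain: ½ k_n (V_GS − V_TN)² = (V_DD − V_GS)/R.
Let x = V_GS − 0.52. Then 6.2 x² + x − 4.45 = 0, giving x = 0.771 V (positive root), so V_GS = 1.29 V.
I_D = (V_DD − V_GS)/R = (4.97 − 1.29) / 2.95 = 1.25 mA.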